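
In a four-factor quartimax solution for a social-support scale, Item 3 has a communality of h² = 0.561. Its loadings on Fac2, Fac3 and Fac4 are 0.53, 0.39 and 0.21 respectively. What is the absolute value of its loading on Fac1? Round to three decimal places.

Under orthogonal rotation h² = Σλ², so λ_Fac1² = h² − (0.4771) = 0.561 − 0.4771 = 0.0839.
|λ| = √0.0839 = 0.2897.

0.290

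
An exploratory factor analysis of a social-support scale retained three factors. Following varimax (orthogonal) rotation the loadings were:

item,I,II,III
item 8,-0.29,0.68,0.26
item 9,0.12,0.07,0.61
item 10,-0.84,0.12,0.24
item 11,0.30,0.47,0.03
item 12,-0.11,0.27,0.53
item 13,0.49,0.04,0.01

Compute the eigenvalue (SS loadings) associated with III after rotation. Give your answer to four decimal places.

0.7792

SS loadings for III = 0.26² + 0.61² + 0.24² + 0.03² + 0.53² + 0.01² = 0.0676 + 0.3721 + 0.0576 + 0.0009 + 0.2809 + 0.0001 = 0.7792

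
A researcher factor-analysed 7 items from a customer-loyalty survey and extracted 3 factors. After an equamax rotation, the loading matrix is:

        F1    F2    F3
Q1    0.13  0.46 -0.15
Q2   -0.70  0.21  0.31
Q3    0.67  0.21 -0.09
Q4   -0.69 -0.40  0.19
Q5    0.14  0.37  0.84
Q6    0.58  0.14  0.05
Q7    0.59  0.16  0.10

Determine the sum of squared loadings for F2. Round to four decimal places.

0.6419

SS loadings for F2 = 0.46² + 0.21² + 0.21² + (-0.40)² + 0.37² + 0.14² + 0.16² = 0.2116 + 0.0441 + 0.0441 + 0.1600 + 0.1369 + 0.0196 + 0.0256 = 0.6419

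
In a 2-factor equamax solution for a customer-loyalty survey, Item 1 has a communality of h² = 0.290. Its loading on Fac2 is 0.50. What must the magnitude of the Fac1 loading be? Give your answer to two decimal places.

0.20

Under orthogonal rotation h² = Σλ², so λ_Fac1² = h² − (0.2500) = 0.290 − 0.2500 = 0.0400.
|λ| = √0.0400 = 0.2000.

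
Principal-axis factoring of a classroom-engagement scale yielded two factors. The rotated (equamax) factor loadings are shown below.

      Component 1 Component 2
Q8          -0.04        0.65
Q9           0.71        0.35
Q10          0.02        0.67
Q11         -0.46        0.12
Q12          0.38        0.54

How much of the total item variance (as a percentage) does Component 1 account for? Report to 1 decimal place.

SS loadings for Component 1 = (-0.04)² + 0.71² + 0.02² + (-0.46)² + 0.38² = 0.8621
With 5 standardized items, total variance = 5. Proportion = 0.8621/5 = 0.1724 → 17.24%.

17.2%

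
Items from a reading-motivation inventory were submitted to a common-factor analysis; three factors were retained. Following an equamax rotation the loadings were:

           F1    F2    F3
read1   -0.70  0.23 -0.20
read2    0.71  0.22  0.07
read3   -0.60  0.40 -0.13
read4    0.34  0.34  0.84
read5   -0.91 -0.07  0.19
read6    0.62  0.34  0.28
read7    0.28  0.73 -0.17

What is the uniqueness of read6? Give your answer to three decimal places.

h² = 0.62² + 0.34² + 0.28² = 0.3844 + 0.1156 + 0.0784 = 0.5784
Uniqueness u² = 1 − h² = 1 − 0.5784 = 0.4216

0.422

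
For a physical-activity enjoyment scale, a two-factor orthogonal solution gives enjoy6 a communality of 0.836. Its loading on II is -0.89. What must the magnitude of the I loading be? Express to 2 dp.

Under orthogonal rotation h² = Σλ², so λ_I² = h² − (0.7921) = 0.836 − 0.7921 = 0.0439.
|λ| = √0.0439 = 0.2095.

0.21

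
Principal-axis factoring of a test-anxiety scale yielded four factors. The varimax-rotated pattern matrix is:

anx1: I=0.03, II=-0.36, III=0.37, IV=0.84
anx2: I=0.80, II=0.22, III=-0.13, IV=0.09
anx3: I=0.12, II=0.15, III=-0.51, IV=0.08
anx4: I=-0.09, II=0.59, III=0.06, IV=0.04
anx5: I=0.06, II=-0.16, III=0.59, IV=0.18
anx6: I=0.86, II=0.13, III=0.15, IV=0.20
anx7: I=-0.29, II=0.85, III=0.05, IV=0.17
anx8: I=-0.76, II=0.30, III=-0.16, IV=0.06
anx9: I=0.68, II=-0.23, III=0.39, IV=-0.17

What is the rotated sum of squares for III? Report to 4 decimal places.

SS loadings for III = 0.37² + (-0.13)² + (-0.51)² + 0.06² + 0.59² + 0.15² + 0.05² + (-0.16)² + 0.39² = 0.1369 + 0.0169 + 0.2601 + 0.0036 + 0.3481 + 0.0225 + 0.0025 + 0.0256 + 0.1521 = 0.9683

0.9683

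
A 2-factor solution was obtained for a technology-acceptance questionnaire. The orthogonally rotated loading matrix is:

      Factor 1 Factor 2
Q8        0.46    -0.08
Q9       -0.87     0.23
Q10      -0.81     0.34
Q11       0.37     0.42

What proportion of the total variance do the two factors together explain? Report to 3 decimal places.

Communalities: 0.2180, 0.8098, 0.7717, 0.3133; Σh² = 2.1128.
Total variance with 4 standardized items is 4, so the solution explains 2.1128/4 = 0.5282.

0.528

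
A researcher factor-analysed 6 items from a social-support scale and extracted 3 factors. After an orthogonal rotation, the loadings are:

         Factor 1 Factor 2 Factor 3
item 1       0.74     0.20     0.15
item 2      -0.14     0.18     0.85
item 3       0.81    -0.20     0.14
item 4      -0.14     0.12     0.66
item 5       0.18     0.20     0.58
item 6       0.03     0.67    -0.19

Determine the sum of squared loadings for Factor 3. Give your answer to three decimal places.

SS loadings for Factor 3 = 0.15² + 0.85² + 0.14² + 0.66² + 0.58² + (-0.19)² = 0.0225 + 0.7225 + 0.0196 + 0.4356 + 0.3364 + 0.0361 = 1.5727

1.573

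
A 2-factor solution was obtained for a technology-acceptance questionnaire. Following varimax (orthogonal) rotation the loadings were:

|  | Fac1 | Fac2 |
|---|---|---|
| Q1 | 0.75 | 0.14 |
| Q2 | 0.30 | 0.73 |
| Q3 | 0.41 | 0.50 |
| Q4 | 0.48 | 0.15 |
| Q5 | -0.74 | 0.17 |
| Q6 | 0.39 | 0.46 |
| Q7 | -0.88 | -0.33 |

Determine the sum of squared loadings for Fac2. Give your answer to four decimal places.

1.1744

SS loadings for Fac2 = 0.14² + 0.73² + 0.50² + 0.15² + 0.17² + 0.46² + (-0.33)² = 0.0196 + 0.5329 + 0.2500 + 0.0225 + 0.0289 + 0.2116 + 0.1089 = 1.1744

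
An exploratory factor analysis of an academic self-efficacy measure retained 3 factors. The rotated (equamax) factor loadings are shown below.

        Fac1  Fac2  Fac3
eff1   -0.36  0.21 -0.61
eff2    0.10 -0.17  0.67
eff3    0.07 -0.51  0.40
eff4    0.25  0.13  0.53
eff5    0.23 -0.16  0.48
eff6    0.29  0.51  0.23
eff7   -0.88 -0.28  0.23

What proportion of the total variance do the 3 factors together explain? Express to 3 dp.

0.490

SS loadings by factor: 1.1184, 0.7141, 1.5981; total = 3.4306.
Total variance with 7 standardized items is 7, so the solution explains 3.4306/7 = 0.4901.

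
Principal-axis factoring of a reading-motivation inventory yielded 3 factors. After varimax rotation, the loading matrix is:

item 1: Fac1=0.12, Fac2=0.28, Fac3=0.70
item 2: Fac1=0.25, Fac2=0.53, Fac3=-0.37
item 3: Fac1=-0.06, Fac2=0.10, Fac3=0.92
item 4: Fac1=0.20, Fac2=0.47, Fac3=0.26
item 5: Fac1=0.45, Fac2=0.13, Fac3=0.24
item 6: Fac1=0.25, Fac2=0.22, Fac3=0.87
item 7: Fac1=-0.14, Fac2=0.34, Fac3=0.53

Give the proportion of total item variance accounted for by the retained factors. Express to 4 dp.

0.5446

SS loadings by factor: 0.4051, 0.7711, 2.6363; total = 3.8125.
Total variance with 7 standardized items is 7, so the solution explains 3.8125/7 = 0.5446.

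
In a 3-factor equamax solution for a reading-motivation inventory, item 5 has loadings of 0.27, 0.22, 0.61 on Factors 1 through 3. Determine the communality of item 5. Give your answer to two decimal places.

0.49

h² = 0.27² + 0.22² + 0.61² = 0.0729 + 0.0484 + 0.3721 = 0.4934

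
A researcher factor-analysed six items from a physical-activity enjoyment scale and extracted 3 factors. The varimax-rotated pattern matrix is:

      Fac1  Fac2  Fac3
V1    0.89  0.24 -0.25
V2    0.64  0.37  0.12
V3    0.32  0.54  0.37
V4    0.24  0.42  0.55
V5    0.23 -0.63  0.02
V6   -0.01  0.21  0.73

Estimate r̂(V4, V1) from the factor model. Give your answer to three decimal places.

0.177

r̂ = Σ λ_i·λ_j across factors = (0.24)(0.89) + (0.42)(0.24) + (0.55)(-0.25)
  = +0.2136 +0.1008 -0.1375 = 0.1769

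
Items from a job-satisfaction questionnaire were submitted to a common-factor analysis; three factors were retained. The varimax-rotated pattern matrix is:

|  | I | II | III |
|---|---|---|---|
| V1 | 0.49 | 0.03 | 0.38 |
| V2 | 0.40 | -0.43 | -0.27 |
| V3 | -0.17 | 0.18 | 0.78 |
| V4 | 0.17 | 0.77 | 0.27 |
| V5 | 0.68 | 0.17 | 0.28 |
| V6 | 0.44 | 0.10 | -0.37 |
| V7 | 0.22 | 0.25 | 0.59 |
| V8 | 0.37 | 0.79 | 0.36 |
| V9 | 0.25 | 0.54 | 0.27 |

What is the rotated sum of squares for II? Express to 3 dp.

SS loadings for II = 0.03² + (-0.43)² + 0.18² + 0.77² + 0.17² + 0.10² + 0.25² + 0.79² + 0.54² = 0.0009 + 0.1849 + 0.0324 + 0.5929 + 0.0289 + 0.0100 + 0.0625 + 0.6241 + 0.2916 = 1.8282

1.828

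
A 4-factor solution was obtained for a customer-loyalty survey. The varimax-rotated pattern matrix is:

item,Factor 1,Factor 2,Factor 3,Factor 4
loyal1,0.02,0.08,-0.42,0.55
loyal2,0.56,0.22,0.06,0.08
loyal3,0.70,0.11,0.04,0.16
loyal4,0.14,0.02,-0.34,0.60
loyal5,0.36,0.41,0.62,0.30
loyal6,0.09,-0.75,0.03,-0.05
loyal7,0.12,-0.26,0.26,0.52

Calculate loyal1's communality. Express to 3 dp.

h² = 0.02² + 0.08² + (-0.42)² + 0.55² = 0.0004 + 0.0064 + 0.1764 + 0.3025 = 0.4857

0.486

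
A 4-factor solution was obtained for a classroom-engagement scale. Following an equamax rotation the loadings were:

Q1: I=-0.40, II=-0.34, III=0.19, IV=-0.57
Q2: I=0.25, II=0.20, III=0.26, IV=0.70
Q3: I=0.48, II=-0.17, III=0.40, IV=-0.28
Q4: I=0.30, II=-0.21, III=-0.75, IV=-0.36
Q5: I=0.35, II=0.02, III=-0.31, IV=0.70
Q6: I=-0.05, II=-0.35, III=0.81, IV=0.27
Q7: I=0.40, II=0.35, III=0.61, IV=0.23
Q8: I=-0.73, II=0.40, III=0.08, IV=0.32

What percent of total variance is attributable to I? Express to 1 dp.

17.0%

SS loadings for I = (-0.40)² + 0.25² + 0.48² + 0.30² + 0.35² + (-0.05)² + 0.40² + (-0.73)² = 1.3608
With 8 standardized items, total variance = 8. Proportion = 1.3608/8 = 0.1701 → 17.01%.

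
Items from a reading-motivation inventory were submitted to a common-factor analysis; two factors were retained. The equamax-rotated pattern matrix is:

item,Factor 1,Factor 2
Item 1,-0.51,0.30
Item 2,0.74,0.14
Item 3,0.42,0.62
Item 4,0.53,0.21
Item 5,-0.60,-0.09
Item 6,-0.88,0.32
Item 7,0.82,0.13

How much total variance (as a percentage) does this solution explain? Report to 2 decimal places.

SS loadings by factor: 3.0718, 0.6655; total = 3.7373.
Total variance with 7 standardized items is 7, so the solution explains 3.7373/7 = 0.5339 = 53.39%.

53.39%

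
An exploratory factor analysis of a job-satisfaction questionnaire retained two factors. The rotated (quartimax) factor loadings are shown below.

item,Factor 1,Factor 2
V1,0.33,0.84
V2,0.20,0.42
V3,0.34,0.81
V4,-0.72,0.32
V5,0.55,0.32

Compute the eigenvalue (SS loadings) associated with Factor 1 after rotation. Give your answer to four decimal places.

SS loadings for Factor 1 = 0.33² + 0.20² + 0.34² + (-0.72)² + 0.55² = 0.1089 + 0.0400 + 0.1156 + 0.5184 + 0.3025 = 1.0854

1.0854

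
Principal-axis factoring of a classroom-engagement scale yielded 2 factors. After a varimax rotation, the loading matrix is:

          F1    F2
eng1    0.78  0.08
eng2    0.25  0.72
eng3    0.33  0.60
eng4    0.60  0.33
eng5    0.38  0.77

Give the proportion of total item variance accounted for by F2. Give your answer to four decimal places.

SS loadings for F2 = 0.08² + 0.72² + 0.60² + 0.33² + 0.77² = 1.5866
Proportion of variance = 1.5866 / 5 = 0.3173.

0.3173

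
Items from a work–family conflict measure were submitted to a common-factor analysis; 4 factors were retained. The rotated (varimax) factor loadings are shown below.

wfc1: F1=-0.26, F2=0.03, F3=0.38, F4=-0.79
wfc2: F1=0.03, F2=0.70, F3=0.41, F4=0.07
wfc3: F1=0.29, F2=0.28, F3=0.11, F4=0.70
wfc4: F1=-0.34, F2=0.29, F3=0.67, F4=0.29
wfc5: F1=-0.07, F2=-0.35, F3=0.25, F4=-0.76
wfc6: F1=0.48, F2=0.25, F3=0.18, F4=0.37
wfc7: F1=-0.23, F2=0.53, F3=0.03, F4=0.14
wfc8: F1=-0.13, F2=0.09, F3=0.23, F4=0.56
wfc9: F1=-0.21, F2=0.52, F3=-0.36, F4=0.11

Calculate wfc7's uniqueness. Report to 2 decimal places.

0.65

h² = (-0.23)² + 0.53² + 0.03² + 0.14² = 0.0529 + 0.2809 + 0.0009 + 0.0196 = 0.3543
Uniqueness u² = 1 − h² = 1 − 0.3543 = 0.6457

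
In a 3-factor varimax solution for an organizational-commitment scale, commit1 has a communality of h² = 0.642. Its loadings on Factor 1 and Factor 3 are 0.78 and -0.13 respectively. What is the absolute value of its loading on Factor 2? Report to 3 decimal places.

Under orthogonal rotation h² = Σλ², so λ_Factor 2² = h² − (0.6253) = 0.642 − 0.6253 = 0.0167.
|λ| = √0.0167 = 0.1292.

0.129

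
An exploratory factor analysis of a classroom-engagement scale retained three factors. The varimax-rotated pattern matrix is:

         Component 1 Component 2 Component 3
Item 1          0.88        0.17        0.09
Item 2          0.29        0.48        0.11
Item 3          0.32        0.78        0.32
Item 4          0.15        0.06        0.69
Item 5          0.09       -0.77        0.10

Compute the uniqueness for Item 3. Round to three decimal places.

h² = 0.32² + 0.78² + 0.32² = 0.1024 + 0.6084 + 0.1024 = 0.8132
Uniqueness u² = 1 − h² = 1 − 0.8132 = 0.1868

0.187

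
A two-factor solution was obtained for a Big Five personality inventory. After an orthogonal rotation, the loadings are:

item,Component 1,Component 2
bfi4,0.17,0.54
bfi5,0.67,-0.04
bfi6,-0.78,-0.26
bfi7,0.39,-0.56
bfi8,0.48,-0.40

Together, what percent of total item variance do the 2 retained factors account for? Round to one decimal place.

46.1%

Communalities: 0.3205, 0.4505, 0.6760, 0.4657, 0.3904; Σh² = 2.3031.
Total variance with 5 standardized items is 5, so the solution explains 2.3031/5 = 0.4606 = 46.06%.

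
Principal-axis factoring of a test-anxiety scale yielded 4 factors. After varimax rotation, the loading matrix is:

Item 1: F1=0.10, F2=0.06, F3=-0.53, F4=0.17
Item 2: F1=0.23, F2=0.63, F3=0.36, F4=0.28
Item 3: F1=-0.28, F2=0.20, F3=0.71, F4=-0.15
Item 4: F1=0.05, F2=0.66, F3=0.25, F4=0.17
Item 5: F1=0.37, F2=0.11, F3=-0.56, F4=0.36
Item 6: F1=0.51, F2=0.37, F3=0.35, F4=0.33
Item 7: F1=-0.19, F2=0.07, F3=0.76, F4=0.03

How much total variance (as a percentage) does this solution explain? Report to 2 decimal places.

Communalities: 0.3234, 0.6578, 0.6450, 0.5295, 0.5922, 0.6284, 0.6195; Σh² = 3.9958.
Total variance with 7 standardized items is 7, so the solution explains 3.9958/7 = 0.5708 = 57.08%.

57.08%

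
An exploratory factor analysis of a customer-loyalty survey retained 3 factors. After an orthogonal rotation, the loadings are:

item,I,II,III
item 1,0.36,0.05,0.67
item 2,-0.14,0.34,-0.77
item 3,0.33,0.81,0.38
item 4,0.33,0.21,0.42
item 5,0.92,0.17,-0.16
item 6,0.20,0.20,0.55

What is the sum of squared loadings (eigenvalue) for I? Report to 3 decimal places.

1.253

SS loadings for I = 0.36² + (-0.14)² + 0.33² + 0.33² + 0.92² + 0.20² = 0.1296 + 0.0196 + 0.1089 + 0.1089 + 0.8464 + 0.0400 = 1.2534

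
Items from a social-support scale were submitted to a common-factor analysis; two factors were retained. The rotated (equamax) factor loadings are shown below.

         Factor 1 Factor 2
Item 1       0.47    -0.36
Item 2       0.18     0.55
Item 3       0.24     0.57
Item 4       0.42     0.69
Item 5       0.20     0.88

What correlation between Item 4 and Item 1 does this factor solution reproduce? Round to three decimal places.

-0.051

r̂ = Σ λ_i·λ_j across factors = (0.42)(0.47) + (0.69)(-0.36)
  = +0.1974 -0.2484 = -0.0510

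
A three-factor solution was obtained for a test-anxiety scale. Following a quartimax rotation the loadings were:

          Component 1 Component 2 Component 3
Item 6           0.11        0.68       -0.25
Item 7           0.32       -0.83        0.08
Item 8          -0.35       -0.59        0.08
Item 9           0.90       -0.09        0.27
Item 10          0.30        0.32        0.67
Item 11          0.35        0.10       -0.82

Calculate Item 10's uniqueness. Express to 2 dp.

0.36

h² = 0.30² + 0.32² + 0.67² = 0.0900 + 0.1024 + 0.4489 = 0.6413
Uniqueness u² = 1 − h² = 1 − 0.6413 = 0.3587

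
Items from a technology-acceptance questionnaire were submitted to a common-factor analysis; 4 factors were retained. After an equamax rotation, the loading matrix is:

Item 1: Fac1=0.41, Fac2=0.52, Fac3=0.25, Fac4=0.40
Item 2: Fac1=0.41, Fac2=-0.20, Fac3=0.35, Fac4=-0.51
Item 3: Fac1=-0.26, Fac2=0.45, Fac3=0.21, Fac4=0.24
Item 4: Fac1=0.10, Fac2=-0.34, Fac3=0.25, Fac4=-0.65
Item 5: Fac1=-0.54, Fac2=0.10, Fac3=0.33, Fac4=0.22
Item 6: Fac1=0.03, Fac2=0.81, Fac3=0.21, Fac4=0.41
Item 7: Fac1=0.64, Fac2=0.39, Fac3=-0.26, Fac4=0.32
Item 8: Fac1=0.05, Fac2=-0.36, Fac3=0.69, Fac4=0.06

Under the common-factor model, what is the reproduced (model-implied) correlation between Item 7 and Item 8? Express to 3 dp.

r̂ = Σ λ_i·λ_j across factors = (0.64)(0.05) + (0.39)(-0.36) + (-0.26)(0.69) + (0.32)(0.06)
  = +0.0320 -0.1404 -0.1794 +0.0192 = -0.2686

-0.269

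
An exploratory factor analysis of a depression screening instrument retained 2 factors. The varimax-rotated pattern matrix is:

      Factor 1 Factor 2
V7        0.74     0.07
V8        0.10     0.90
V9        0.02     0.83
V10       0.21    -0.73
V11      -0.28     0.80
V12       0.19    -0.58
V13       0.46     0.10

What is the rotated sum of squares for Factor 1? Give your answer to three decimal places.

0.928

SS loadings for Factor 1 = 0.74² + 0.10² + 0.02² + 0.21² + (-0.28)² + 0.19² + 0.46² = 0.5476 + 0.0100 + 0.0004 + 0.0441 + 0.0784 + 0.0361 + 0.2116 = 0.9282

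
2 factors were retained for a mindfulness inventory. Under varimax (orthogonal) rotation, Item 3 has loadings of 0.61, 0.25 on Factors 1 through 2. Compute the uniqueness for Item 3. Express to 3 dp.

0.565

h² = 0.61² + 0.25² = 0.3721 + 0.0625 = 0.4346
Uniqueness u² = 1 − h² = 1 − 0.4346 = 0.5654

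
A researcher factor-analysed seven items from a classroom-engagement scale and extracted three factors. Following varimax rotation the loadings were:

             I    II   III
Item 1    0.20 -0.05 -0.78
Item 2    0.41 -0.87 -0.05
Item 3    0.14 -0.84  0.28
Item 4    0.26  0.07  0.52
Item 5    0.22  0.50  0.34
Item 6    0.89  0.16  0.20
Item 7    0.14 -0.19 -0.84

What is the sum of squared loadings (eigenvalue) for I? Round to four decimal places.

SS loadings for I = 0.20² + 0.41² + 0.14² + 0.26² + 0.22² + 0.89² + 0.14² = 0.0400 + 0.1681 + 0.0196 + 0.0676 + 0.0484 + 0.7921 + 0.0196 = 1.1554

1.1554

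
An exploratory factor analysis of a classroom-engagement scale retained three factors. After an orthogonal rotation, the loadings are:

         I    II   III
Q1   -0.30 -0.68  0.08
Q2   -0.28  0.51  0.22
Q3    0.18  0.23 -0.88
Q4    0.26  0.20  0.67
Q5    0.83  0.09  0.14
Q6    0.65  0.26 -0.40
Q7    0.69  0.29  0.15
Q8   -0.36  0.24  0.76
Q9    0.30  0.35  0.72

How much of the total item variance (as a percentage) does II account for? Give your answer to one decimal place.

12.8%

SS loadings for II = (-0.68)² + 0.51² + 0.23² + 0.20² + 0.09² + 0.26² + 0.29² + 0.24² + 0.35² = 1.1553
With 9 standardized items, total variance = 9. Proportion = 1.1553/9 = 0.1284 → 12.84%.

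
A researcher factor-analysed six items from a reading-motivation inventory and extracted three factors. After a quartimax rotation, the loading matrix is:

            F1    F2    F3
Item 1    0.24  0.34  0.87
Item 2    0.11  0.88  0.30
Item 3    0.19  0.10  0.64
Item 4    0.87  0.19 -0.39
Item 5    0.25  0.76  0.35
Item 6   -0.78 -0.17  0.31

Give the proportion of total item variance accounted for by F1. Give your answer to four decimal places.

SS loadings for F1 = 0.24² + 0.11² + 0.19² + 0.87² + 0.25² + (-0.78)² = 1.5336
Proportion of variance = 1.5336 / 6 = 0.2556.

0.2556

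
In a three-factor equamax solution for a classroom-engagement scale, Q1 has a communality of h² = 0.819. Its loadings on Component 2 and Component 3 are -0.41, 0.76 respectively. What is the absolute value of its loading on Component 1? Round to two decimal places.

Under orthogonal rotation h² = Σλ², so λ_Component 1² = h² − (0.7457) = 0.819 − 0.7457 = 0.0733.
|λ| = √0.0733 = 0.2707.

0.27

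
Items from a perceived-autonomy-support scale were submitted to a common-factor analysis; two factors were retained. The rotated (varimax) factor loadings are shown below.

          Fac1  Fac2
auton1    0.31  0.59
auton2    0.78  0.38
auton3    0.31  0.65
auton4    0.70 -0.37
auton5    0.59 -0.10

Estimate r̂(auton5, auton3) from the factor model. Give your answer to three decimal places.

0.118

r̂ = Σ λ_i·λ_j across factors = (0.59)(0.31) + (-0.10)(0.65)
  = +0.1829 -0.0650 = 0.1179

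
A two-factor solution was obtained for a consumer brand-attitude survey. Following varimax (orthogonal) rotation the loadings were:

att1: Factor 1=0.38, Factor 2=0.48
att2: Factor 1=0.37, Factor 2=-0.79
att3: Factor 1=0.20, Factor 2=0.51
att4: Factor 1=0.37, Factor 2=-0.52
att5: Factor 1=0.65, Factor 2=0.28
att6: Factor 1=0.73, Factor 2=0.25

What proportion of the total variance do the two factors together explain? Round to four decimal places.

0.4899

Communalities: 0.3748, 0.7610, 0.3001, 0.4073, 0.5009, 0.5954; Σh² = 2.9395.
Total variance with 6 standardized items is 6, so the solution explains 2.9395/6 = 0.4899.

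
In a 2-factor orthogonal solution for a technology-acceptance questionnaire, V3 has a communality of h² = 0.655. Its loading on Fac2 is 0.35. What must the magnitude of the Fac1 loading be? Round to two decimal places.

0.73

Under orthogonal rotation h² = Σλ², so λ_Fac1² = h² − (0.1225) = 0.655 − 0.1225 = 0.5325.
|λ| = √0.5325 = 0.7297.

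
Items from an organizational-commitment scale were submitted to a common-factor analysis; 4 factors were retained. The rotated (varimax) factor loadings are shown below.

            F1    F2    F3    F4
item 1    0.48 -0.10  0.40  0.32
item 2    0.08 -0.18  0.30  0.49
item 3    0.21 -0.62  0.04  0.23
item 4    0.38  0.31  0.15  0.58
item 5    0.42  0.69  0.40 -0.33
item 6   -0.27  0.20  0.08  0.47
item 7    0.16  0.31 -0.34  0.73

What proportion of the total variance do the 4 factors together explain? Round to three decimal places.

0.569

Communalities: 0.5028, 0.3689, 0.4830, 0.5994, 0.9214, 0.3402, 0.7702; Σh² = 3.9859.
Total variance with 7 standardized items is 7, so the solution explains 3.9859/7 = 0.5694.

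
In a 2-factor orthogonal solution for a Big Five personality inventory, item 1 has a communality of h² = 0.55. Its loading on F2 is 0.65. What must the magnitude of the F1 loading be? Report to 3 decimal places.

Under orthogonal rotation h² = Σλ², so λ_F1² = h² − (0.4225) = 0.55 − 0.4225 = 0.1275.
|λ| = √0.1275 = 0.3571.

0.357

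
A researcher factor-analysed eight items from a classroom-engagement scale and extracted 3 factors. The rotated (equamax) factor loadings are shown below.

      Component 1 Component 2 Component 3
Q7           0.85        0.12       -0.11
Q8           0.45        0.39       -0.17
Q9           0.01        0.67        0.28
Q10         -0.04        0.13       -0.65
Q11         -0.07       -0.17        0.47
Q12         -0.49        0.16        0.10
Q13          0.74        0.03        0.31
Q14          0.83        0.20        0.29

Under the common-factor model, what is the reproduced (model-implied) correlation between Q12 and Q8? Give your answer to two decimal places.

r̂ = Σ λ_i·λ_j across factors = (-0.49)(0.45) + (0.16)(0.39) + (0.10)(-0.17)
  = -0.2205 +0.0624 -0.0170 = -0.1751

-0.18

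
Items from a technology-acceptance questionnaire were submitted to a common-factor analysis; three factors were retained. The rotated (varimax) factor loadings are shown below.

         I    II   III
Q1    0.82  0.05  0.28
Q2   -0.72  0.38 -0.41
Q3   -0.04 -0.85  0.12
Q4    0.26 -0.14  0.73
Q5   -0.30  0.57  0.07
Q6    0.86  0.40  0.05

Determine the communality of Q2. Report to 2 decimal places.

0.83

h² = (-0.72)² + 0.38² + (-0.41)² = 0.5184 + 0.1444 + 0.1681 = 0.8309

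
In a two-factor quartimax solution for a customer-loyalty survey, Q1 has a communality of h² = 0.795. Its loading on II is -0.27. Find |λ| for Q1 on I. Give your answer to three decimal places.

Under orthogonal rotation h² = Σλ², so λ_I² = h² − (0.0729) = 0.795 − 0.0729 = 0.7221.
|λ| = √0.7221 = 0.8498.

0.850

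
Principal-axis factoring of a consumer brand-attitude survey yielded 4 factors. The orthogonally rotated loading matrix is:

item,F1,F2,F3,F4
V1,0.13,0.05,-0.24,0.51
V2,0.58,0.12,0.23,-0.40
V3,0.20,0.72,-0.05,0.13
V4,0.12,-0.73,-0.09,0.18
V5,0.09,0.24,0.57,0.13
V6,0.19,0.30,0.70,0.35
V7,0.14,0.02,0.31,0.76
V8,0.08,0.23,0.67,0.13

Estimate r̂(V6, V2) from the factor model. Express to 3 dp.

0.167

r̂ = Σ λ_i·λ_j across factors = (0.19)(0.58) + (0.30)(0.12) + (0.70)(0.23) + (0.35)(-0.40)
  = +0.1102 +0.0360 +0.1610 -0.1400 = 0.1672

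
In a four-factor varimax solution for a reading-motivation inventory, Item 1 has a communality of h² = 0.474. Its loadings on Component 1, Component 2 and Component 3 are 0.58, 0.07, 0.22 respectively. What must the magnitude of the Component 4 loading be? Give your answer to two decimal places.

0.29

Under orthogonal rotation h² = Σλ², so λ_Component 4² = h² − (0.3897) = 0.474 − 0.3897 = 0.0843.
|λ| = √0.0843 = 0.2903.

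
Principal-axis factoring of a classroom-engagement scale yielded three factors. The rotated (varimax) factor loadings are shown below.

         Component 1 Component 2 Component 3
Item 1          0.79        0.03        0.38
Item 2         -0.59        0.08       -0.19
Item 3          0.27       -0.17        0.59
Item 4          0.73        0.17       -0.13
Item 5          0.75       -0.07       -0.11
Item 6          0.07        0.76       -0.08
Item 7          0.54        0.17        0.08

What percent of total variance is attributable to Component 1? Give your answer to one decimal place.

34.8%

SS loadings for Component 1 = 0.79² + (-0.59)² + 0.27² + 0.73² + 0.75² + 0.07² + 0.54² = 2.4370
With 7 standardized items, total variance = 7. Proportion = 2.4370/7 = 0.3481 → 34.81%.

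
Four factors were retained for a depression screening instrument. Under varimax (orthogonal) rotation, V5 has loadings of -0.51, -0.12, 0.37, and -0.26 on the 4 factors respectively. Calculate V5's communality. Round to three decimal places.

0.479

h² = (-0.51)² + (-0.12)² + 0.37² + (-0.26)² = 0.2601 + 0.0144 + 0.1369 + 0.0676 = 0.4790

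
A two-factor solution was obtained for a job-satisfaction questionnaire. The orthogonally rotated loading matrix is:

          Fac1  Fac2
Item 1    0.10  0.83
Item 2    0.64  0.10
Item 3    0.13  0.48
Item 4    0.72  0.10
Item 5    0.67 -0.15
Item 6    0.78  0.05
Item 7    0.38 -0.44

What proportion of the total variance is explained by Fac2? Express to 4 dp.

SS loadings for Fac2 = 0.83² + 0.10² + 0.48² + 0.10² + (-0.15)² + 0.05² + (-0.44)² = 1.1579
Proportion of variance = 1.1579 / 7 = 0.1654.

0.1654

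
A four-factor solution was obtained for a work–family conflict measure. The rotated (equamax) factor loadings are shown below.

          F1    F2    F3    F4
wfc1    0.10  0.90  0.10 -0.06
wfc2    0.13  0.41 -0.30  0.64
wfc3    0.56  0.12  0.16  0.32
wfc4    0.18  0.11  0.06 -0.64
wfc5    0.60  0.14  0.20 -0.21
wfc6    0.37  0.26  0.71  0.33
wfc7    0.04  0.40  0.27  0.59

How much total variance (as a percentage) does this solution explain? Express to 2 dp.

SS loadings by factor: 0.8714, 1.2518, 0.7462, 1.4263; total = 4.2957.
Total variance with 7 standardized items is 7, so the solution explains 4.2957/7 = 0.6137 = 61.37%.

61.37%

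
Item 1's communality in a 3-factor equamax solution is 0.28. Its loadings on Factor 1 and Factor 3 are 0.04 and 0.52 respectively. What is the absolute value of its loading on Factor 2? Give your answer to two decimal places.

Under orthogonal rotation h² = Σλ², so λ_Factor 2² = h² − (0.2720) = 0.28 − 0.2720 = 0.0080.
|λ| = √0.0080 = 0.0894.

0.09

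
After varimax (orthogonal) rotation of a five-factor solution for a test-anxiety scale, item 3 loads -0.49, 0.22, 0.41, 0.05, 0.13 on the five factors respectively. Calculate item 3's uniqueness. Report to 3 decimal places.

0.524

h² = (-0.49)² + 0.22² + 0.41² + 0.05² + 0.13² = 0.2401 + 0.0484 + 0.1681 + 0.0025 + 0.0169 = 0.4760
Uniqueness u² = 1 − h² = 1 − 0.4760 = 0.5240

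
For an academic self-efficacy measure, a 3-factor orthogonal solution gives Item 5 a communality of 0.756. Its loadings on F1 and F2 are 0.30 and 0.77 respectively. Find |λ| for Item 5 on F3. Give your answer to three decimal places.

0.270

Under orthogonal rotation h² = Σλ², so λ_F3² = h² − (0.6829) = 0.756 − 0.6829 = 0.0731.
|λ| = √0.0731 = 0.2704.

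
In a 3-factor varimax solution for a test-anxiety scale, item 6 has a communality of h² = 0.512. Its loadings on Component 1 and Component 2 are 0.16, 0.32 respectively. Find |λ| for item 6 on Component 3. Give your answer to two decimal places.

Under orthogonal rotation h² = Σλ², so λ_Component 3² = h² − (0.1280) = 0.512 − 0.1280 = 0.3840.
|λ| = √0.3840 = 0.6197.

0.62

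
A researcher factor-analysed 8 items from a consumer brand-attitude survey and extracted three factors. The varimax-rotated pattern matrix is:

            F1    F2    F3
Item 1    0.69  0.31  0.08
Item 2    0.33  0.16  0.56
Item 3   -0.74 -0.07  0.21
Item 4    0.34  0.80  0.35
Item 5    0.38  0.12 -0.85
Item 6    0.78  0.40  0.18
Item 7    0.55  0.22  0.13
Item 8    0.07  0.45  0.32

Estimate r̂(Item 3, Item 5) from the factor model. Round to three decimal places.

r̂ = Σ λ_i·λ_j across factors = (-0.74)(0.38) + (-0.07)(0.12) + (0.21)(-0.85)
  = -0.2812 -0.0084 -0.1785 = -0.4681

-0.468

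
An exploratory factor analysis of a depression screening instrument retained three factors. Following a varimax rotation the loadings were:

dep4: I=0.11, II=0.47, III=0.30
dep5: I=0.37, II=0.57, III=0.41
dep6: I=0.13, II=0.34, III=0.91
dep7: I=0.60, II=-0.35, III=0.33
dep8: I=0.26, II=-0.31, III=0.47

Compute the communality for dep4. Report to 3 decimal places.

0.323

h² = 0.11² + 0.47² + 0.30² = 0.0121 + 0.2209 + 0.0900 = 0.3230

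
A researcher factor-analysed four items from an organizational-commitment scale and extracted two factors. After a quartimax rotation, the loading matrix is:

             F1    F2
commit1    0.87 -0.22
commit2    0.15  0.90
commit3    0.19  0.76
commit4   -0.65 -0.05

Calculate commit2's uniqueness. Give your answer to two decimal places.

h² = 0.15² + 0.90² = 0.0225 + 0.8100 = 0.8325
Uniqueness u² = 1 − h² = 1 − 0.8325 = 0.1675

0.17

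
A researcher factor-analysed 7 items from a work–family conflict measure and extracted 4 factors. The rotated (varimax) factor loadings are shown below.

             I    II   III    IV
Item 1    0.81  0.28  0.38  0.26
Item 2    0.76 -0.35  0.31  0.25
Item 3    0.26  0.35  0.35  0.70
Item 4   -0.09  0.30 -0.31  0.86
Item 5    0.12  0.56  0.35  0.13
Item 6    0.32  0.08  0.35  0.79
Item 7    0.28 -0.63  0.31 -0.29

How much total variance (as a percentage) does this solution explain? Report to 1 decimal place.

78.9%

SS loadings by factor: 1.5046, 1.1303, 0.8002, 2.0848; total = 5.5199.
Total variance with 7 standardized items is 7, so the solution explains 5.5199/7 = 0.7886 = 78.86%.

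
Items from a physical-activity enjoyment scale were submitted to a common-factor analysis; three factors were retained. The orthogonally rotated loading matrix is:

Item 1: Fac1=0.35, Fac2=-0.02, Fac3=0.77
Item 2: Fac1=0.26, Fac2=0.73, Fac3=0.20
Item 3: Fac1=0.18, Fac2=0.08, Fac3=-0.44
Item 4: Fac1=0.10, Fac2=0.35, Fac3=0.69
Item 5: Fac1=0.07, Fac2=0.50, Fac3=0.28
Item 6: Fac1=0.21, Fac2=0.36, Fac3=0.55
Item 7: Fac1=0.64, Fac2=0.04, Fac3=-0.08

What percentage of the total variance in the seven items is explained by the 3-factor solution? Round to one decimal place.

SS loadings by factor: 0.6911, 1.0434, 1.6899; total = 3.4244.
Total variance with 7 standardized items is 7, so the solution explains 3.4244/7 = 0.4892 = 48.92%.

48.9%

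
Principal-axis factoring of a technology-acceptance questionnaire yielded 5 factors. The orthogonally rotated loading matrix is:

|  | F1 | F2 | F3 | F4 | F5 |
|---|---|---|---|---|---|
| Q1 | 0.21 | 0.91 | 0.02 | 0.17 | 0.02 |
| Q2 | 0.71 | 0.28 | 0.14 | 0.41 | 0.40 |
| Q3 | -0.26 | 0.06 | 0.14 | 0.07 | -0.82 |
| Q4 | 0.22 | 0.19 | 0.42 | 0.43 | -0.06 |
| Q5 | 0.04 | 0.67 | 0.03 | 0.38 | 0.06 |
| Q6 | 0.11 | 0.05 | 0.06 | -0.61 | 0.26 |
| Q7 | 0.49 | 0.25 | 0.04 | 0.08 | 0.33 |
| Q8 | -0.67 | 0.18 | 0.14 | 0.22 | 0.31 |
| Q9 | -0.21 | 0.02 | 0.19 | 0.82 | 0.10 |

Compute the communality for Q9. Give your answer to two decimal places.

0.76

h² = (-0.21)² + 0.02² + 0.19² + 0.82² + 0.10² = 0.0441 + 0.0004 + 0.0361 + 0.6724 + 0.0100 = 0.7630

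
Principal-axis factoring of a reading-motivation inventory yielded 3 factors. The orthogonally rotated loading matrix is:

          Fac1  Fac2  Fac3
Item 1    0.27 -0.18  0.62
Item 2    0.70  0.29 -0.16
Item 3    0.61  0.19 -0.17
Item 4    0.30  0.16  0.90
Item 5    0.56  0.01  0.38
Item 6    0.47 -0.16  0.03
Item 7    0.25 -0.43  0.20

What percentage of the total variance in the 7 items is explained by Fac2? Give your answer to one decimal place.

SS loadings for Fac2 = (-0.18)² + 0.29² + 0.19² + 0.16² + 0.01² + (-0.16)² + (-0.43)² = 0.3888
With 7 standardized items, total variance = 7. Proportion = 0.3888/7 = 0.0555 → 5.55%.

5.6%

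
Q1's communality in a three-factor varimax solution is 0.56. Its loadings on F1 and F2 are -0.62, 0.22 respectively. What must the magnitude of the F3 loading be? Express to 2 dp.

Under orthogonal rotation h² = Σλ², so λ_F3² = h² − (0.4328) = 0.56 − 0.4328 = 0.1272.
|λ| = √0.1272 = 0.3567.

0.36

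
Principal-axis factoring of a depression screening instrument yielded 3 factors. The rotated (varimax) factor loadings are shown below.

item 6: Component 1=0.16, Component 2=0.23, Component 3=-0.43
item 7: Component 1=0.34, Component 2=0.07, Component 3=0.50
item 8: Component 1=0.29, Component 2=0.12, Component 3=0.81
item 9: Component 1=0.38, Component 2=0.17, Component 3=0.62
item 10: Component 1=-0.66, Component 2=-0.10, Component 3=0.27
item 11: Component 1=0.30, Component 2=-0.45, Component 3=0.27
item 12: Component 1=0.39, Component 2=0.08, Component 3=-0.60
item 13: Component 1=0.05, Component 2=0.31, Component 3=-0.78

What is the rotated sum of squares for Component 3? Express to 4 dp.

SS loadings for Component 3 = (-0.43)² + 0.50² + 0.81² + 0.62² + 0.27² + 0.27² + (-0.60)² + (-0.78)² = 0.1849 + 0.2500 + 0.6561 + 0.3844 + 0.0729 + 0.0729 + 0.3600 + 0.6084 = 2.5896

2.5896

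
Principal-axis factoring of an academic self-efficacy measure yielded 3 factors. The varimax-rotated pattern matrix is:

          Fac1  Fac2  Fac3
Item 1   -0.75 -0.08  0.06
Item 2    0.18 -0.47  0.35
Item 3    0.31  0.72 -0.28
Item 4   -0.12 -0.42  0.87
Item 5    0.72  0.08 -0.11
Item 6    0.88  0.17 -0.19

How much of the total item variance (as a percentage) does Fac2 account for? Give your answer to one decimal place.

16.0%

SS loadings for Fac2 = (-0.08)² + (-0.47)² + 0.72² + (-0.42)² + 0.08² + 0.17² = 0.9574
With 6 standardized items, total variance = 6. Proportion = 0.9574/6 = 0.1596 → 15.96%.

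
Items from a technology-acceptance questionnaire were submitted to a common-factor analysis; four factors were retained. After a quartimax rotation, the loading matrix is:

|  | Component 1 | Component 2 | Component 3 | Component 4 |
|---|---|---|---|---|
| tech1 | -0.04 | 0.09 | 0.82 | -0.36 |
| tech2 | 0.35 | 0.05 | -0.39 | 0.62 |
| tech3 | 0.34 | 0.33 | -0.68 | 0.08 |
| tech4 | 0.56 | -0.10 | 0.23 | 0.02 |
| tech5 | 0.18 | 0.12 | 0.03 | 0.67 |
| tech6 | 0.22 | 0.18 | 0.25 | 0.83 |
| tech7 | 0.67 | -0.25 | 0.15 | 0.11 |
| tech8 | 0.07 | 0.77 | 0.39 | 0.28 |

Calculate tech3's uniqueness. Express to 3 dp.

0.307

h² = 0.34² + 0.33² + (-0.68)² + 0.08² = 0.1156 + 0.1089 + 0.4624 + 0.0064 = 0.6933
Uniqueness u² = 1 − h² = 1 − 0.6933 = 0.3067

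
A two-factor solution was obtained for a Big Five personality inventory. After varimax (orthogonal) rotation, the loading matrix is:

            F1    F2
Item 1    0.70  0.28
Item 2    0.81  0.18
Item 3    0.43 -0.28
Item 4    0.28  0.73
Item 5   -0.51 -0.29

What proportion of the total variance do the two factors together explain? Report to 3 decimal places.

0.495

Communalities: 0.5684, 0.6885, 0.2633, 0.6113, 0.3442; Σh² = 2.4757.
Total variance with 5 standardized items is 5, so the solution explains 2.4757/5 = 0.4951.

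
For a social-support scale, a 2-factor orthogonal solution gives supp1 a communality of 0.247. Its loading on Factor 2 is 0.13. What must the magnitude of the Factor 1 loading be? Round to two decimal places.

0.48

Under orthogonal rotation h² = Σλ², so λ_Factor 1² = h² − (0.0169) = 0.247 − 0.0169 = 0.2301.
|λ| = √0.2301 = 0.4797.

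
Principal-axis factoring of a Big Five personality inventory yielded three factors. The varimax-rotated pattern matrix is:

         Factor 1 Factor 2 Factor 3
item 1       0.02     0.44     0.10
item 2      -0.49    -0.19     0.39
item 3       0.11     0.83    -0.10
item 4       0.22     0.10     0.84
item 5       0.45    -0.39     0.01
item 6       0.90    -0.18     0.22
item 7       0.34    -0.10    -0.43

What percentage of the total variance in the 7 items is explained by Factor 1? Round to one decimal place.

SS loadings for Factor 1 = 0.02² + (-0.49)² + 0.11² + 0.22² + 0.45² + 0.90² + 0.34² = 1.4291
With 7 standardized items, total variance = 7. Proportion = 1.4291/7 = 0.2042 → 20.42%.

20.4%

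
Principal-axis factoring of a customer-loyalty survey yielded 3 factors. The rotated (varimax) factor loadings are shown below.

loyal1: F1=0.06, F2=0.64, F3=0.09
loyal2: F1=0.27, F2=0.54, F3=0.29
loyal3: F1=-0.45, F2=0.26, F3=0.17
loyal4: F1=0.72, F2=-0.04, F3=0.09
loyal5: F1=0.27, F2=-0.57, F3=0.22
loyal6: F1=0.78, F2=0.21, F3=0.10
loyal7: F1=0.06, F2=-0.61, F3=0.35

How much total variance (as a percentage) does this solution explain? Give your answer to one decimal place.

Communalities: 0.4213, 0.4486, 0.2990, 0.5281, 0.4462, 0.6625, 0.4982; Σh² = 3.3039.
Total variance with 7 standardized items is 7, so the solution explains 3.3039/7 = 0.4720 = 47.20%.

47.2%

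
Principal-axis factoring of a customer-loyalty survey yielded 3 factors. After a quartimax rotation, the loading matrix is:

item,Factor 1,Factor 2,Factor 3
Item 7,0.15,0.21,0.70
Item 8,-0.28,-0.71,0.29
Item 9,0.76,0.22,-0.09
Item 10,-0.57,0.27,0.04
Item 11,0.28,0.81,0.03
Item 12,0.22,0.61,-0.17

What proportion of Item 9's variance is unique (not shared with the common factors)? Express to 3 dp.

0.366

h² = 0.76² + 0.22² + (-0.09)² = 0.5776 + 0.0484 + 0.0081 = 0.6341
Uniqueness u² = 1 − h² = 1 − 0.6341 = 0.3659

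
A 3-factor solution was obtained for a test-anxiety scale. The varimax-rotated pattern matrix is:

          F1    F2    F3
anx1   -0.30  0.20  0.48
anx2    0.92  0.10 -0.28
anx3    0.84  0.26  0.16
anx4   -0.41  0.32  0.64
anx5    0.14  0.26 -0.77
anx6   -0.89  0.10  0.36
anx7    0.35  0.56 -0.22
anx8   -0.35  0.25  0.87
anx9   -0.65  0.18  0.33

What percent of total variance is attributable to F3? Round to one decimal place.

SS loadings for F3 = 0.48² + (-0.28)² + 0.16² + 0.64² + (-0.77)² + 0.36² + (-0.22)² + 0.87² + 0.33² = 2.3807
With 9 standardized items, total variance = 9. Proportion = 2.3807/9 = 0.2645 → 26.45%.

26.5%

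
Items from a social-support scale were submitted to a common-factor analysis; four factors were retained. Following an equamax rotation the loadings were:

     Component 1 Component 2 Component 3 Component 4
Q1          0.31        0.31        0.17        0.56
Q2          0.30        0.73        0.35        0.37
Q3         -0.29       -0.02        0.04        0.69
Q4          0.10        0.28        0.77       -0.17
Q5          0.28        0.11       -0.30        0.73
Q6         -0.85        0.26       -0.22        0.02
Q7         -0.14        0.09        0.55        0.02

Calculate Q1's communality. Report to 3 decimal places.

h² = 0.31² + 0.31² + 0.17² + 0.56² = 0.0961 + 0.0961 + 0.0289 + 0.3136 = 0.5347

0.535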